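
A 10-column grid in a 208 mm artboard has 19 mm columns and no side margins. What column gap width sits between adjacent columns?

2 mm

10·19 + 9g = 208 → 9g = 18 → g = 2 mm.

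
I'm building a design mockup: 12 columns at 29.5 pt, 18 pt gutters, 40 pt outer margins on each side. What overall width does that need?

632 pt

Total width: 2·40 + 12·29.5 + 11·18 = 632 pt.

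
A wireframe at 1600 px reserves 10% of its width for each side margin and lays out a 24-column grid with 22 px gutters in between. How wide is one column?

32.25 px

Each margin = 10% of 1600 = 160 px; content = 1600 − 2·160 = 1280 px.
24c + 23·22 = 1280 → 24c = 774 → c = 32.25 px.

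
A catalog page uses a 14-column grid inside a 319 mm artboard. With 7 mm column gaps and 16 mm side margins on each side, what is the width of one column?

14 mm

Content width = 319 − 2·16 = 287 mm.
14c + 13·7 = 287 → 14c = 196 → c = 14 mm.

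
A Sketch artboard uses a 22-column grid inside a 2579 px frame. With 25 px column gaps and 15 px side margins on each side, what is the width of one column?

92 px

Take off 30 px of margins, leaving 2549 px.
22c + 21·25 = 2549 → 22c = 2024 → c = 92 px.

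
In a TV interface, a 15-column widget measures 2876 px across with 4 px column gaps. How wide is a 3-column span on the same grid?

572 px

2876 − 14·4 = 2820; ÷15 gives c = 188 px.
3 columns plus 2 column gaps: 564 + 8 = 572 px.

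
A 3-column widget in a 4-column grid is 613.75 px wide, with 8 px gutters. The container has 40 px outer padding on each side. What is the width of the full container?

901 px

613.75 − 2·8 = 597.75; ÷3 gives c = 199.25 px.
Adding margins, columns and gutters: 80 + 797 + 24 = 901 px.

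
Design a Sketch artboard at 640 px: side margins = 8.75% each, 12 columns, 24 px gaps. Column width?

Margins: 8.75% × 640 = 56 px each, so content = 640 − 112 = 528 px.
Subtracting 11 gaps of 24 leaves 264 for 12 columns, so c = 22 px.

22 px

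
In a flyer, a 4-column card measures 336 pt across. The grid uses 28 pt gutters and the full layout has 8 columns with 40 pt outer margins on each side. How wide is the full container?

780 pt

4 columns + 3 gutters: 4c + 3·28 = 336.
4c = 336 − 84 = 252, so c = 63 pt.
Container = 2·40 + 8·63 + 7·28 = 80 + 504 + 196 = 780 pt.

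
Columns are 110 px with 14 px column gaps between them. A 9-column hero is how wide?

1102 px

Span of 9: 9·110 + 8·14 = 990 + 112 = 1102 px.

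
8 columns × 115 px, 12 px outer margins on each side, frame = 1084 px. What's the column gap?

20 px

Subtract both margins: 1084 − 2·12 = 1060 px.
8·115 + 7g = 1060 → 7g = 140 → g = 20 px.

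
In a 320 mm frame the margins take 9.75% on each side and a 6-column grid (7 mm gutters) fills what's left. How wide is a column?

37.1 mm

Each margin = 9.75% of 320 = 31.2 mm; content = 320 − 2·31.2 = 257.6 mm.
6c + 5·7 = 257.6 → 6c = 222.6 → c = 37.1 mm.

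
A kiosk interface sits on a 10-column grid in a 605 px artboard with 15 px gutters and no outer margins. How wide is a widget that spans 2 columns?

10 columns + 9 gutters: 10c + 9·15 = 605.
10c = 605 − 135 = 470, so c = 47 px.
2-column span = 2·47 + 1·15 = 109 px.

109 px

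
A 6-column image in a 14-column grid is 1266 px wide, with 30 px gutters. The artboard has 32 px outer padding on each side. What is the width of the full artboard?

6c + 5·30 = 1266 → 6c = 1116 → c = 186 px.
Artboard = 2·32 + 14·186 + 13·30 = 64 + 2604 + 390 = 3058 px.

3058 px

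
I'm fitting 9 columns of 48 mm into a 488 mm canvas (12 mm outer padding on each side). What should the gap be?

Take off 24 mm of margins, leaving 464 mm.
9 columns take 9·48 = 432 mm; remaining 32 splits into 8 gaps.
g = 32 / 8 = 4 mm.

4 mm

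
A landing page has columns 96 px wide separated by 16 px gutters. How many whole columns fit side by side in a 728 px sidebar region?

6 columns

k columns need k·96 + (k−1)·16 = k·112 − 16.
k·112 − 16 ≤ 728 → k ≤ 744 / 112 ≈ 6.64, so k = 6.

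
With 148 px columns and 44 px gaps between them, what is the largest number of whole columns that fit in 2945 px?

Each extra column adds 148 + 44 = 192 px.
(2945 + 44) / 192 = 15.57, so 15 columns fit.

15 columns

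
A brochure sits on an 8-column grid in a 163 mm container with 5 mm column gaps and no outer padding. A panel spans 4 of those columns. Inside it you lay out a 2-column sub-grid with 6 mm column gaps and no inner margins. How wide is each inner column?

36.5 mm

163 − 7·5 = 128; ÷8 gives c = 16 mm.
Span of 4: 4·16 + 3·5 = 64 + 15 = 79 mm.
Subtracting 1 column gap of 6 leaves 73 for 2 columns, so d = 36.5 mm.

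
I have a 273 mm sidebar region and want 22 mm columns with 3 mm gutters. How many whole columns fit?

11 columns: 11·22 + 10·3 = 272 mm ≤ 273.
12 columns: 297 mm > 273. So 11.

11 columns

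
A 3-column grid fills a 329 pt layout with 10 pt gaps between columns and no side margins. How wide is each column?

3 columns + 2 gaps: 3c + 2·10 = 329.
3c = 329 − 20 = 309, so c = 103 pt.

103 pt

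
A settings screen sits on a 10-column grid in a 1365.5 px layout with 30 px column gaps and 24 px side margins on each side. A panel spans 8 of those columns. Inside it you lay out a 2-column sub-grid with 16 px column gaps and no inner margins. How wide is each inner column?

516 px

Inside the margins: 1365.5 − 48 = 1317.5 px.
10c + 9·30 = 1317.5 → 10c = 1047.5 → c = 104.75 px.
Span of 8: 8·104.75 + 7·30 = 838 + 210 = 1048 px.
2 columns + 1 column gap: 2d + 1·16 = 1048.
2d = 1048 − 16 = 1032, so d = 516 px.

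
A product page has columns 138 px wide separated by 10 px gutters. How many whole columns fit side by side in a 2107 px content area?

k columns need k·138 + (k−1)·10 = k·148 − 10.
k·148 − 10 ≤ 2107 → k ≤ 2117 / 148 ≈ 14.30, so k = 14.

14 columns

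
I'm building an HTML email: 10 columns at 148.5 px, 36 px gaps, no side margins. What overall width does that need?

1809 px

Container = 10·148.5 + 9·36 = 1485 + 324 = 1809 px.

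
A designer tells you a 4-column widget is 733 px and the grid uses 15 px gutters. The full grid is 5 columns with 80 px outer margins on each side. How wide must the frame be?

Subtracting 3 gutters of 15 leaves 688 for 4 columns, so c = 172 px.
Frame = 2·80 + 5·172 + 4·15 = 160 + 860 + 60 = 1080 px.

1080 px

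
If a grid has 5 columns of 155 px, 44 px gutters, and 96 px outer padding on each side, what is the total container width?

Adding margins, columns and gutters: 192 + 775 + 176 = 1143 px.

1143 px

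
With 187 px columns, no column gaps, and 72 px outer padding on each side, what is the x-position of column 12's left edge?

2129 px

Before column 12: the margin + 11 columns + 11 column gaps.
Offset = 72 + 11·(187 + 0) = 72 + 2057 = 2129 px.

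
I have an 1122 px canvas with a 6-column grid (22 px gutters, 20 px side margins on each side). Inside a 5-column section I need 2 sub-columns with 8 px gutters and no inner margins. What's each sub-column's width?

Take off 40 px of margins, leaving 1082 px.
1082 − 5·22 = 972; ÷6 gives c = 162 px.
5 columns plus 4 gutters: 810 + 88 = 898 px.
2d + 1·8 = 898 → 2d = 890 → d = 445 px.

445 px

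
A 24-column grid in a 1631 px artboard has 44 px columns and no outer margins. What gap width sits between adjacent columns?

Columns use 1056 px, leaving 575 px across 23 gaps = 25 px each.

25 px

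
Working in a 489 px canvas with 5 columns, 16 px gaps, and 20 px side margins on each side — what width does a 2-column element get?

170 px

Subtract both margins: 489 − 2·20 = 449 px.
449 − 4·16 = 385; ÷5 gives c = 77 px.
2 columns plus 1 gap: 154 + 16 = 170 px.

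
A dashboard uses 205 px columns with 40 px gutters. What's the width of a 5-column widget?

5-column span = 5·205 + 4·40 = 1185 px.

1185 px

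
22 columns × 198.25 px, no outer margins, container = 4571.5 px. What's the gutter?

10 px

22 columns take 22·198.25 = 4361.5 px; remaining 210 splits into 21 gutters.
g = 210 / 21 = 10 px.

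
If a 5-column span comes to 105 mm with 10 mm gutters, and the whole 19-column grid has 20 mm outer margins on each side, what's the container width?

105 − 4·10 = 65; ÷5 gives c = 13 mm.
Adding margins, columns and gutters: 40 + 247 + 180 = 467 mm.

467 mm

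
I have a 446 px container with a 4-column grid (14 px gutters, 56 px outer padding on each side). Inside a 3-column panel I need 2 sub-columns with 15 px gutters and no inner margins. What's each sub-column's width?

116 px

Subtract both margins: 446 − 2·56 = 334 px.
4c + 3·14 = 334 → 4c = 292 → c = 73 px.
Span of 3: 3·73 + 2·14 = 219 + 28 = 247 px.
247 − 1·15 = 232; ÷2 gives d = 116 px.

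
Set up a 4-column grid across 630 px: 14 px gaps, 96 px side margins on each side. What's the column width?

Inside the margins: 630 − 192 = 438 px.
Subtracting 3 gaps of 14 leaves 396 for 4 columns, so c = 99 px.

99 px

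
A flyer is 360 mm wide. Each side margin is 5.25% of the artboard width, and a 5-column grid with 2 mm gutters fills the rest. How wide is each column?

62.84 mm

Each margin = 5.25% of 360 = 18.9 mm; content = 360 − 2·18.9 = 322.2 mm.
5 columns + 4 gutters: 5c + 4·2 = 322.2.
5c = 322.2 − 8 = 314.2, so c = 62.84 mm.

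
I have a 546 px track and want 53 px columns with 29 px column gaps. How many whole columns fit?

7 columns

7 columns: 7·53 + 6·29 = 545 px ≤ 546.
8 columns: 627 px > 546. So 7.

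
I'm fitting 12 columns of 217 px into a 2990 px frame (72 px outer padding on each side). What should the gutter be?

22 px

Content width = 2990 − 2·72 = 2846 px.
12 columns take 12·217 = 2604 px; remaining 242 splits into 11 gutters.
g = 242 / 11 = 22 px.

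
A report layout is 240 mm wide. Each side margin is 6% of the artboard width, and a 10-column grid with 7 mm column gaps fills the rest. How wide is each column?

14.82 mm

Each margin = 6% of 240 = 14.4 mm; content = 240 − 2·14.4 = 211.2 mm.
Subtracting 9 column gaps of 7 leaves 148.2 for 10 columns, so c = 14.82 mm.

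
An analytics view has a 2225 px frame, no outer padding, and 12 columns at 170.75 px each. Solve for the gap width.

Columns use 2049 px, leaving 176 px across 11 gaps = 16 px each.

16 px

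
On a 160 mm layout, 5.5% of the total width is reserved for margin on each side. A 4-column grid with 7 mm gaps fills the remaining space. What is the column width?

Each margin = 5.5% of 160 = 8.8 mm; content = 160 − 2·8.8 = 142.4 mm.
4c + 3·7 = 142.4 → 4c = 121.4 → c = 30.35 mm.

30.35 mm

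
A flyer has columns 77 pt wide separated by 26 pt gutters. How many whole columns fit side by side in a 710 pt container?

k columns need k·77 + (k−1)·26 = k·103 − 26.
k·103 − 26 ≤ 710 → k ≤ 736 / 103 ≈ 7.15, so k = 7.

7 columns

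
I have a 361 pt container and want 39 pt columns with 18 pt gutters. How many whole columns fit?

k columns need k·39 + (k−1)·18 = k·57 − 18.
k·57 − 18 ≤ 361 → k ≤ 379 / 57 ≈ 6.65, so k = 6.

6 columns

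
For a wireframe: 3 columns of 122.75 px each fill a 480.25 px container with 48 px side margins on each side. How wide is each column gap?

8 px

Inside the margins: 480.25 − 96 = 384.25 px.
3 columns take 3·122.75 = 368.25 px; remaining 16 splits into 2 column gaps.
g = 16 / 2 = 8 px.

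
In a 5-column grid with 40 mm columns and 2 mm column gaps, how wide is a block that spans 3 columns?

Span of 3: 3·40 + 2·2 = 120 + 4 = 124 mm.

124 mm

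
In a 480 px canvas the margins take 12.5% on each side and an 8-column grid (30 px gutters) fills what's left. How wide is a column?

Margins: 12.5% × 480 = 60 px each, so content = 480 − 120 = 360 px.
8 columns + 7 gutters: 8c + 7·30 = 360.
8c = 360 − 210 = 150, so c = 18.75 px.

18.75 px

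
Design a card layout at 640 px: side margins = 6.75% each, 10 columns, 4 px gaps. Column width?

51.76 px

640 × (1 − 2·6.75%) = 640 × 86.5% = 553.6 px for the columns.
Subtracting 9 gaps of 4 leaves 517.6 for 10 columns, so c = 51.76 px.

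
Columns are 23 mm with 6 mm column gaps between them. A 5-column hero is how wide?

139 mm

5 columns plus 4 column gaps: 115 + 24 = 139 mm.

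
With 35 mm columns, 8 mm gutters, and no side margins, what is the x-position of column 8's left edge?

301 mm

Before column 8: 7 columns + 7 gutters.
Offset = 7·(35 + 8) = 7·43 = 301 mm.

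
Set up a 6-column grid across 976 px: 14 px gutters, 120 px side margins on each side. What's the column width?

Subtract both margins: 976 − 2·120 = 736 px.
Subtracting 5 gutters of 14 leaves 666 for 6 columns, so c = 111 px.

111 px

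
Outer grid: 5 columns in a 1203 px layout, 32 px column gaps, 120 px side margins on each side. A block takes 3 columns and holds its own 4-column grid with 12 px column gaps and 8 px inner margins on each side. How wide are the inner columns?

128.25 px

Take off 240 px of margins, leaving 963 px.
5 columns + 4 column gaps: 5c + 4·32 = 963.
5c = 963 − 128 = 835, so c = 167 px.
3-column span = 3·167 + 2·32 = 565 px.
Inner content = 565 − 2·8 = 549 px.
549 − 3·12 = 513; ÷4 gives d = 128.25 px.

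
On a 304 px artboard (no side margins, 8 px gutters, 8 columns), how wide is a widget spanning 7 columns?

265 px

8 columns + 7 gutters: 8c + 7·8 = 304.
8c = 304 − 56 = 248, so c = 31 px.
Span of 7: 7·31 + 6·8 = 217 + 48 = 265 px.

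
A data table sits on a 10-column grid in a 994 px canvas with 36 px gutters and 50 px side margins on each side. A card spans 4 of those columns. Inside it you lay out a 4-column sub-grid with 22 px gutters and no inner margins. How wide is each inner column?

67.5 px

Inside the margins: 994 − 100 = 894 px.
10 columns + 9 gutters: 10c + 9·36 = 894.
10c = 894 − 324 = 570, so c = 57 px.
Span of 4: 4·57 + 3·36 = 228 + 108 = 336 px.
4 columns + 3 gutters: 4d + 3·22 = 336.
4d = 336 − 66 = 270, so d = 67.5 px.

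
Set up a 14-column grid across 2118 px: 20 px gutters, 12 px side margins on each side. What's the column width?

Content width = 2118 − 2·12 = 2094 px.
Subtracting 13 gutters of 20 leaves 1834 for 14 columns, so c = 131 px.

131 px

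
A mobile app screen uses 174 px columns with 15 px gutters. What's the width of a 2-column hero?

363 px

Span of 2: 2·174 + 1·15 = 348 + 15 = 363 px.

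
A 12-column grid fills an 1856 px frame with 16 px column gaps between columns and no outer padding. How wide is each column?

140 px

Subtracting 11 column gaps of 16 leaves 1680 for 12 columns, so c = 140 px.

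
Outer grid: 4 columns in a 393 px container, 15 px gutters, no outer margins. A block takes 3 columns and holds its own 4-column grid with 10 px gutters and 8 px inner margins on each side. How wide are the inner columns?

4 columns + 3 gutters: 4c + 3·15 = 393.
4c = 393 − 45 = 348, so c = 87 px.
3-column span = 3·87 + 2·15 = 291 px.
Inner content = 291 − 2·8 = 275 px.
4 columns + 3 gutters: 4d + 3·10 = 275.
4d = 275 − 30 = 245, so d = 61.25 px.

61.25 px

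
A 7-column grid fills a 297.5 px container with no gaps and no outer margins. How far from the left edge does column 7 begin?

255 px

7c = 297.5 → c = 42.5 px.
Before column 7: 6 columns + 6 gaps.
Offset = 6·(42.5 + 0) = 6·42.5 = 255 px.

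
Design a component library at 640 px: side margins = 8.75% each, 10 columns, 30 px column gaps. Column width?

25.8 px

Margins: 8.75% × 640 = 56 px each, so content = 640 − 112 = 528 px.
10 columns + 9 column gaps: 10c + 9·30 = 528.
10c = 528 − 270 = 258, so c = 25.8 px.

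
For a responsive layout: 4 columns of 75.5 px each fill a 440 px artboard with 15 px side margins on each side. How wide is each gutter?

Subtract both margins: 440 − 2·15 = 410 px.
4·75.5 + 3g = 410 → 3g = 108 → g = 36 px.

36 px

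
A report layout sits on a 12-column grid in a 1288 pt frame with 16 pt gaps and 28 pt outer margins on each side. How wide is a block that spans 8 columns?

Content width = 1288 − 2·28 = 1232 pt.
12 columns + 11 gaps: 12c + 11·16 = 1232.
12c = 1232 − 176 = 1056, so c = 88 pt.
8 columns plus 7 gaps: 704 + 112 = 816 pt.

816 pt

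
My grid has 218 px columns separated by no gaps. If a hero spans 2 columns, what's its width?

With no gaps, 2 columns span 2·218 = 436 px.

436 px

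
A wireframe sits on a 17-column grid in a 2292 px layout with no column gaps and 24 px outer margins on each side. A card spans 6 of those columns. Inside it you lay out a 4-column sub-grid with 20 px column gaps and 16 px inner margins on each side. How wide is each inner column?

Outer content = 2292 − 2·24 = 2244 px.
With no column gaps, each column is 2244/17 = 132 px.
With no column gaps, 6 columns span 6·132 = 792 px.
Inner content = 792 − 2·16 = 760 px.
4 columns + 3 column gaps: 4d + 3·20 = 760.
4d = 760 − 60 = 700, so d = 175 px.

175 px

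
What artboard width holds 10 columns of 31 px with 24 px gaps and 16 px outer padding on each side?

558 px

Adding margins, columns and gutters: 32 + 310 + 216 = 558 px.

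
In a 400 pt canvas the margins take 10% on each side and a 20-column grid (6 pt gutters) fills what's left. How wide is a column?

Margins: 10% × 400 = 40 pt each, so content = 400 − 80 = 320 pt.
20 columns + 19 gutters: 20c + 19·6 = 320.
20c = 320 − 114 = 206, so c = 10.3 pt.

10.3 pt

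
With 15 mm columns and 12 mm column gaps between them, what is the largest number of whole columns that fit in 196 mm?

7 columns

7 columns: 7·15 + 6·12 = 177 mm ≤ 196.
8 columns: 204 mm > 196. So 7.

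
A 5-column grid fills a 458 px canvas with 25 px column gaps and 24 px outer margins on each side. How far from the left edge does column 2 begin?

Take off 48 px of margins, leaving 410 px.
410 − 4·25 = 310; ÷5 gives c = 62 px.
Before column 2: the margin + 1 column + 1 column gap.
Offset = 24 + 1·(62 + 25) = 24 + 87 = 111 px.

111 px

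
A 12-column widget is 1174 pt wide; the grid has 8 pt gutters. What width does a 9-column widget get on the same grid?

12 columns + 11 gutters: 12c + 11·8 = 1174.
12c = 1174 − 88 = 1086, so c = 90.5 pt.
Span of 9: 9·90.5 + 8·8 = 814.5 + 64 = 878.5 pt.

878.5 pt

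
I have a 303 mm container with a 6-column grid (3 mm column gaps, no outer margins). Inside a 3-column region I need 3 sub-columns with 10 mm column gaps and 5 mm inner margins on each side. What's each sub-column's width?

Subtracting 5 column gaps of 3 leaves 288 for 6 columns, so c = 48 mm.
3-column span = 3·48 + 2·3 = 150 mm.
Inner content = 150 − 2·5 = 140 mm.
Subtracting 2 column gaps of 10 leaves 120 for 3 columns, so d = 40 mm.

40 mm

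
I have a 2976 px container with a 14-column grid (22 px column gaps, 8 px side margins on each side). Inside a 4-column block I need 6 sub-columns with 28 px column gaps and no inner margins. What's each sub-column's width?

Inside the margins: 2976 − 16 = 2960 px.
2960 − 13·22 = 2674; ÷14 gives c = 191 px.
4-column span = 4·191 + 3·22 = 830 px.
6 columns + 5 column gaps: 6d + 5·28 = 830.
6d = 830 − 140 = 690, so d = 115 px.

115 px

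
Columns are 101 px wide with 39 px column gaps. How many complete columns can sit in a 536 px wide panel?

4 columns: 4·101 + 3·39 = 521 px ≤ 536.
5 columns: 661 px > 536. So 4.

4 columns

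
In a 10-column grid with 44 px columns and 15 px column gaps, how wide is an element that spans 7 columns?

7-column span = 7·44 + 6·15 = 398 px.

398 px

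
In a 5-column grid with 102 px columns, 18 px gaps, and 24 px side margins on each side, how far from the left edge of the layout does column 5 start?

Each column+gutter stride is 120 px; 4 of them past the 24 px margin is 24 + 480 = 504 px.

504 px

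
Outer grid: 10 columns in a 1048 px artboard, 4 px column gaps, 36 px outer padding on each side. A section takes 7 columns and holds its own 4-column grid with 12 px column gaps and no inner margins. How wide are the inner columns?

161.5 px

Outer content = 1048 − 2·36 = 976 px.
10c + 9·4 = 976 → 10c = 940 → c = 94 px.
7-column span = 7·94 + 6·4 = 682 px.
Subtracting 3 column gaps of 12 leaves 646 for 4 columns, so d = 161.5 px.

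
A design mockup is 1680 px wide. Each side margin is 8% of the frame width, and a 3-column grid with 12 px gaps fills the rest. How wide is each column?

462.4 px

Margins: 8% × 1680 = 134.4 px each, so content = 1680 − 268.8 = 1411.2 px.
3c + 2·12 = 1411.2 → 3c = 1387.2 → c = 462.4 px.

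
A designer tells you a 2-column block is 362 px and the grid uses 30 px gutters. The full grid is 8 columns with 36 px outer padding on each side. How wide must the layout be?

1610 px

2 columns + 1 gutter: 2c + 1·30 = 362.
2c = 362 − 30 = 332, so c = 166 px.
Adding margins, columns and gutters: 72 + 1328 + 210 = 1610 px.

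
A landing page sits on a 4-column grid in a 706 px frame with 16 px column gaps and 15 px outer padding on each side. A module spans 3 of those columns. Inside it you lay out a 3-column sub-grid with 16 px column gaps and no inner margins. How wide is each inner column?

Subtract both margins: 706 − 2·15 = 676 px.
4c + 3·16 = 676 → 4c = 628 → c = 157 px.
Span of 3: 3·157 + 2·16 = 471 + 32 = 503 px.
3 columns + 2 column gaps: 3d + 2·16 = 503.
3d = 503 − 32 = 471, so d = 157 px.

157 px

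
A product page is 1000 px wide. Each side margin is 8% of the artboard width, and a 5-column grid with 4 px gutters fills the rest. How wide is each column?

1000 × (1 − 2·8%) = 1000 × 84% = 840 px for the columns.
5 columns + 4 gutters: 5c + 4·4 = 840.
5c = 840 − 16 = 824, so c = 164.8 px.

164.8 px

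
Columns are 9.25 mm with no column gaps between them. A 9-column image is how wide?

With no column gaps, 9 columns span 9·9.25 = 83.25 mm.

83.25 mm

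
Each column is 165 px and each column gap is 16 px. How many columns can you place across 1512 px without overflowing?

8 columns

Each extra column adds 165 + 16 = 181 px.
(1512 + 16) / 181 = 8.44, so 8 columns fit.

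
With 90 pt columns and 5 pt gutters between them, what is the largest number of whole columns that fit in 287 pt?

3 columns

3 columns: 3·90 + 2·5 = 280 pt ≤ 287.
4 columns: 375 pt > 287. So 3.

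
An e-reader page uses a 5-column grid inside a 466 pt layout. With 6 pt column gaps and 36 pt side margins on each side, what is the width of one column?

Content width = 466 − 2·36 = 394 pt.
5c + 4·6 = 394 → 5c = 370 → c = 74 pt.

74 pt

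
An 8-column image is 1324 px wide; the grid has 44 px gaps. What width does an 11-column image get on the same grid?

8c + 7·44 = 1324 → 8c = 1016 → c = 127 px.
11-column span = 11·127 + 10·44 = 1837 px.

1837 px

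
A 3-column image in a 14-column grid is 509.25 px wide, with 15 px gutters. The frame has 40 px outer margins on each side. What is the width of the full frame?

3c + 2·15 = 509.25 → 3c = 479.25 → c = 159.75 px.
Adding margins, columns and gutters: 80 + 2236.5 + 195 = 2511.5 px.

2511.5 px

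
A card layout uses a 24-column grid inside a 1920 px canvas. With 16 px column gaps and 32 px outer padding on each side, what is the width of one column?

62 px

Take off 64 px of margins, leaving 1856 px.
Subtracting 23 column gaps of 16 leaves 1488 for 24 columns, so c = 62 px.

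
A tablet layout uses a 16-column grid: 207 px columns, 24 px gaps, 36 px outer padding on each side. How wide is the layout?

Total width: 2·36 + 16·207 + 15·24 = 3744 px.

3744 px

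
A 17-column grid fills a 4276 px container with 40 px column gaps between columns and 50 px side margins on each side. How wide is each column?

Take off 100 px of margins, leaving 4176 px.
17c + 16·40 = 4176 → 17c = 3536 → c = 208 px.

208 px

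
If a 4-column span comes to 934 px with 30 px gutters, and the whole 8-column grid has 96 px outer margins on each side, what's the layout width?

Subtracting 3 gutters of 30 leaves 844 for 4 columns, so c = 211 px.
Total width: 2·96 + 8·211 + 7·30 = 2090 px.

2090 px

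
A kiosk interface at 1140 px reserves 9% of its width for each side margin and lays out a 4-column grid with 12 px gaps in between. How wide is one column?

224.7 px

Each margin = 9% of 1140 = 102.6 px; content = 1140 − 2·102.6 = 934.8 px.
4 columns + 3 gaps: 4c + 3·12 = 934.8.
4c = 934.8 − 36 = 898.8, so c = 224.7 px.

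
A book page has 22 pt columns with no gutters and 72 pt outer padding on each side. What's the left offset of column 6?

Column 6 starts at margin + 5·(column + gutter) = 72 + 5·22 = 182 pt.

182 pt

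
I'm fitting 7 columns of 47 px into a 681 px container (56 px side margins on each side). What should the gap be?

40 px

Inside the margins: 681 − 112 = 569 px.
7·47 + 6g = 569 → 6g = 240 → g = 40 px.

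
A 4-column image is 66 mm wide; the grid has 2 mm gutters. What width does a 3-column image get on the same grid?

49 mm

66 − 3·2 = 60; ÷4 gives c = 15 mm.
Span of 3: 3·15 + 2·2 = 45 + 4 = 49 mm.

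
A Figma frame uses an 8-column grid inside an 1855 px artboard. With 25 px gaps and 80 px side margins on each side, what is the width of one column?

Inside the margins: 1855 − 160 = 1695 px.
Subtracting 7 gaps of 25 leaves 1520 for 8 columns, so c = 190 px.

190 px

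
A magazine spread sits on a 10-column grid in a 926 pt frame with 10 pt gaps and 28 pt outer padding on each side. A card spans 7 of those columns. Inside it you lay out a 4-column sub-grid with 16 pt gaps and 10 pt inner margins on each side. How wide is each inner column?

Outer content = 926 − 2·28 = 870 pt.
Subtracting 9 gaps of 10 leaves 780 for 10 columns, so c = 78 pt.
7-column span = 7·78 + 6·10 = 606 pt.
Inner content = 606 − 2·10 = 586 pt.
4 columns + 3 gaps: 4d + 3·16 = 586.
4d = 586 − 48 = 538, so d = 134.5 pt.

134.5 pt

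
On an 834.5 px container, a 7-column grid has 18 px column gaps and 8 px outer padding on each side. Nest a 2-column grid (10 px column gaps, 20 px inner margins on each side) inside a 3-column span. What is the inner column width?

Outer content = 834.5 − 2·8 = 818.5 px.
7 columns + 6 column gaps: 7c + 6·18 = 818.5.
7c = 818.5 − 108 = 710.5, so c = 101.5 px.
3-column span = 3·101.5 + 2·18 = 340.5 px.
Inner content = 340.5 − 2·20 = 300.5 px.
300.5 − 1·10 = 290.5; ÷2 gives d = 145.25 px.

145.25 px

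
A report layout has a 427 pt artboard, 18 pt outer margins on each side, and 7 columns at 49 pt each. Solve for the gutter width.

Content width = 427 − 2·18 = 391 pt.
7·49 + 6g = 391 → 6g = 48 → g = 8 pt.

8 pt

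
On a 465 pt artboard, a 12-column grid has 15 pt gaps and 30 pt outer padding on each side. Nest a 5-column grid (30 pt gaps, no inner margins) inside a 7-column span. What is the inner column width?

Outer content = 465 − 2·30 = 405 pt.
12c + 11·15 = 405 → 12c = 240 → c = 20 pt.
7 columns plus 6 gaps: 140 + 90 = 230 pt.
5 columns + 4 gaps: 5d + 4·30 = 230.
5d = 230 − 120 = 110, so d = 22 pt.

22 pt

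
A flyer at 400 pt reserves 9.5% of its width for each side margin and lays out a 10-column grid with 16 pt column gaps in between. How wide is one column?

Each margin = 9.5% of 400 = 38 pt; content = 400 − 2·38 = 324 pt.
Subtracting 9 column gaps of 16 leaves 180 for 10 columns, so c = 18 pt.

18 pt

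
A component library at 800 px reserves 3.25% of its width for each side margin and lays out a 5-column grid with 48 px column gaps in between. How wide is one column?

111.2 px

800 × (1 − 2·3.25%) = 800 × 93.5% = 748 px for the columns.
748 − 4·48 = 556; ÷5 gives c = 111.2 px.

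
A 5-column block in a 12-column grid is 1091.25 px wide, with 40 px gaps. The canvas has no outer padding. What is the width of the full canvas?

Subtracting 4 gaps of 40 leaves 931.25 for 5 columns, so c = 186.25 px.
Canvas = 12·186.25 + 11·40 = 2235 + 440 = 2675 px.

2675 px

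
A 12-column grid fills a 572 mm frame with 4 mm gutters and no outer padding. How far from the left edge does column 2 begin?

48 mm

12c + 11·4 = 572 → 12c = 528 → c = 44 mm.
No margin, so column 2 starts at 1·(column + gutter) = 1·48 = 48 mm.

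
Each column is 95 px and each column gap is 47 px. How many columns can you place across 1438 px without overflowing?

k columns need k·95 + (k−1)·47 = k·142 − 47.
k·142 − 47 ≤ 1438 → k ≤ 1485 / 142 ≈ 10.46, so k = 10.

10 columns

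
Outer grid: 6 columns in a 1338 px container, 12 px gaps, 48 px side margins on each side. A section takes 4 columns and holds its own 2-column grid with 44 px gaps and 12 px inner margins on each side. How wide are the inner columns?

378 px

Inside the margins: 1338 − 96 = 1242 px.
Subtracting 5 gaps of 12 leaves 1182 for 6 columns, so c = 197 px.
4-column span = 4·197 + 3·12 = 824 px.
Inner content = 824 − 2·12 = 800 px.
800 − 1·44 = 756; ÷2 gives d = 378 px.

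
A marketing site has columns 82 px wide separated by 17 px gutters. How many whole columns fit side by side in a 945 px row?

9 columns

Each extra column adds 82 + 17 = 99 px.
(945 + 17) / 99 = 9.72, so 9 columns fit.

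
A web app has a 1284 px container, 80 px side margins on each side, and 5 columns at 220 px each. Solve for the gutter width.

6 px

Content width = 1284 − 2·80 = 1124 px.
5·220 + 4g = 1124 → 4g = 24 → g = 6 px.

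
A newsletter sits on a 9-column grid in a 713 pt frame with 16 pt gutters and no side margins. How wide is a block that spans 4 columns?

713 − 8·16 = 585; ÷9 gives c = 65 pt.
Span of 4: 4·65 + 3·16 = 260 + 48 = 308 pt.

308 pt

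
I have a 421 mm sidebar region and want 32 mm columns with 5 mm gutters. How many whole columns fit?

Each extra column adds 32 + 5 = 37 mm.
(421 + 5) / 37 = 11.51, so 11 columns fit.

11 columns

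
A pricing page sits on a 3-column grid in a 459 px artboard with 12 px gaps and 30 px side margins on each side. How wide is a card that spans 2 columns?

262 px

Inside the margins: 459 − 60 = 399 px.
399 − 2·12 = 375; ÷3 gives c = 125 px.
Span of 2: 2·125 + 1·12 = 250 + 12 = 262 px.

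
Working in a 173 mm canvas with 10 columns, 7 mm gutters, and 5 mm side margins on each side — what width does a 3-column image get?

44 mm

Subtract both margins: 173 − 2·5 = 163 mm.
10c + 9·7 = 163 → 10c = 100 → c = 10 mm.
3-column span = 3·10 + 2·7 = 44 mm.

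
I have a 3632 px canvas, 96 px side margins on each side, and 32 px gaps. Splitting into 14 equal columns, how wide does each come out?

216 px

Subtract both margins: 3632 − 2·96 = 3440 px.
14c + 13·32 = 3440 → 14c = 3024 → c = 216 px.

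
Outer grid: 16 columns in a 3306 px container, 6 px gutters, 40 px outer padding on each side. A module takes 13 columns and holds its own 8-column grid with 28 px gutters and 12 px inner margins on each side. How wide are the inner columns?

300 px

Take off 80 px of margins, leaving 3226 px.
16 columns + 15 gutters: 16c + 15·6 = 3226.
16c = 3226 − 90 = 3136, so c = 196 px.
13-column span = 13·196 + 12·6 = 2620 px.
Inner content = 2620 − 2·12 = 2596 px.
8d + 7·28 = 2596 → 8d = 2400 → d = 300 px.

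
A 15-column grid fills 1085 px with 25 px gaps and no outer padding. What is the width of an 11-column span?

789 px

1085 − 14·25 = 735; ÷15 gives c = 49 px.
11-column span = 11·49 + 10·25 = 789 px.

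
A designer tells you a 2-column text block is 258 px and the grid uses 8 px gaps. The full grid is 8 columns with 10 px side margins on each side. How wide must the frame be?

2 columns + 1 gap: 2c + 1·8 = 258.
2c = 258 − 8 = 250, so c = 125 px.
Adding margins, columns and gutters: 20 + 1000 + 56 = 1076 px.

1076 px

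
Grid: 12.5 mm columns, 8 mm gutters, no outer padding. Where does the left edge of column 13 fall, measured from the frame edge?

Each column+gutter stride is 20.5 mm; with no margin, 12 of them is 246 mm.

246 mm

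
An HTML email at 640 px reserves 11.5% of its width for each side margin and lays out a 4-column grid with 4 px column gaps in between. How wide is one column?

120.2 px

Each margin = 11.5% of 640 = 73.6 px; content = 640 − 2·73.6 = 492.8 px.
Subtracting 3 column gaps of 4 leaves 480.8 for 4 columns, so c = 120.2 px.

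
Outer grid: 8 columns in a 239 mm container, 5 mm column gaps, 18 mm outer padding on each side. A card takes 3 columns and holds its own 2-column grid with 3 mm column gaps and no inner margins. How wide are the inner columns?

Take off 36 mm of margins, leaving 203 mm.
Subtracting 7 column gaps of 5 leaves 168 for 8 columns, so c = 21 mm.
3-column span = 3·21 + 2·5 = 73 mm.
2d + 1·3 = 73 → 2d = 70 → d = 35 mm.

35 mm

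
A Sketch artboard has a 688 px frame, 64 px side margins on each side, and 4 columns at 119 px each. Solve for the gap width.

28 px

Take off 128 px of margins, leaving 560 px.
Columns use 476 px, leaving 84 px across 3 gaps = 28 px each.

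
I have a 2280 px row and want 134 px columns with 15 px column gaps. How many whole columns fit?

15 columns

k columns need k·134 + (k−1)·15 = k·149 − 15.
k·149 − 15 ≤ 2280 → k ≤ 2295 / 149 ≈ 15.40, so k = 15.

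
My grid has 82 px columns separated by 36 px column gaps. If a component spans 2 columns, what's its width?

200 px

2-column span = 2·82 + 1·36 = 200 px.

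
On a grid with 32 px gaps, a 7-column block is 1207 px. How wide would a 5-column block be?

7 columns + 6 gaps: 7c + 6·32 = 1207.
7c = 1207 − 192 = 1015, so c = 145 px.
5 columns plus 4 gaps: 725 + 128 = 853 px.

853 px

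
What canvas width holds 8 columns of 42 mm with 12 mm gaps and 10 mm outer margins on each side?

Canvas = 2·10 + 8·42 + 7·12 = 20 + 336 + 84 = 440 mm.

440 mm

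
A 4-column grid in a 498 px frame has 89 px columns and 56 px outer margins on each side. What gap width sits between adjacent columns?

Subtract both margins: 498 − 2·56 = 386 px.
4·89 + 3g = 386 → 3g = 30 → g = 10 px.

10 px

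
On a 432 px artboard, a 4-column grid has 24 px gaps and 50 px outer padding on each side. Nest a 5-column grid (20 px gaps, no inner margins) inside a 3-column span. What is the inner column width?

Inside the margins: 432 − 100 = 332 px.
4 columns + 3 gaps: 4c + 3·24 = 332.
4c = 332 − 72 = 260, so c = 65 px.
3-column span = 3·65 + 2·24 = 243 px.
243 − 4·20 = 163; ÷5 gives d = 32.6 px.

32.6 px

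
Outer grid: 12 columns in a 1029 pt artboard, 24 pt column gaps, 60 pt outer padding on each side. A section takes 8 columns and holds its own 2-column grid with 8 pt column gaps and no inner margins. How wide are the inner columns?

295 pt

Outer content = 1029 − 2·60 = 909 pt.
909 − 11·24 = 645; ÷12 gives c = 53.75 pt.
8 columns plus 7 column gaps: 430 + 168 = 598 pt.
2 columns + 1 column gap: 2d + 1·8 = 598.
2d = 598 − 8 = 590, so d = 295 pt.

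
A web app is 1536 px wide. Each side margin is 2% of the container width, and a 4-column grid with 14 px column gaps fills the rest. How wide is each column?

358.14 px

Margins: 2% × 1536 = 30.72 px each, so content = 1536 − 61.44 = 1474.56 px.
Subtracting 3 column gaps of 14 leaves 1432.56 for 4 columns, so c = 358.14 px.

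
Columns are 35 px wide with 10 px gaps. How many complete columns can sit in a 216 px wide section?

Each extra column adds 35 + 10 = 45 px.
(216 + 10) / 45 = 5.02, so 5 columns fit.

5 columns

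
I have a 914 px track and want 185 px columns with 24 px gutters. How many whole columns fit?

Each extra column adds 185 + 24 = 209 px.
(914 + 24) / 209 = 4.49, so 4 columns fit.

4 columns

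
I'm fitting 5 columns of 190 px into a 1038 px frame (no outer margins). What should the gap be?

22 px

5·190 + 4g = 1038 → 4g = 88 → g = 22 px.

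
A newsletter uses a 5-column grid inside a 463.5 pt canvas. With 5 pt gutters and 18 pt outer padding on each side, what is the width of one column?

81.5 pt

Content width = 463.5 − 2·18 = 427.5 pt.
5c + 4·5 = 427.5 → 5c = 407.5 → c = 81.5 pt.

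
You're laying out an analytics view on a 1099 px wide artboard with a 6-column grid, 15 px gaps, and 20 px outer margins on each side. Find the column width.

Subtract both margins: 1099 − 2·20 = 1059 px.
Subtracting 5 gaps of 15 leaves 984 for 6 columns, so c = 164 px.

164 px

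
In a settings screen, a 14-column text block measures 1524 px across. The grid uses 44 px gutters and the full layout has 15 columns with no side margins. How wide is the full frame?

1636 px

14 columns + 13 gutters: 14c + 13·44 = 1524.
14c = 1524 − 572 = 952, so c = 68 px.
Summing: 1020 + 616 = 1636 px.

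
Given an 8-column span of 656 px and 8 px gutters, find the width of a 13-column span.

8c + 7·8 = 656 → 8c = 600 → c = 75 px.
13 columns plus 12 gutters: 975 + 96 = 1071 px.

1071 px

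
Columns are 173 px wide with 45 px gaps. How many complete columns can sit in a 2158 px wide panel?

k columns need k·173 + (k−1)·45 = k·218 − 45.
k·218 − 45 ≤ 2158 → k ≤ 2203 / 218 ≈ 10.11, so k = 10.

10 columns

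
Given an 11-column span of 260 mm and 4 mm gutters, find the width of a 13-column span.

11c + 10·4 = 260 → 11c = 220 → c = 20 mm.
13-column span = 13·20 + 12·4 = 308 mm.

308 mm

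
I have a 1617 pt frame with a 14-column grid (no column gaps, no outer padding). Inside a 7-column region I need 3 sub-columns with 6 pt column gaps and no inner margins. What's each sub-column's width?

265.5 pt

1617 / 14 = 115.5 pt per column.
With no column gaps, 7 columns span 7·115.5 = 808.5 pt.
Subtracting 2 column gaps of 6 leaves 796.5 for 3 columns, so d = 265.5 pt.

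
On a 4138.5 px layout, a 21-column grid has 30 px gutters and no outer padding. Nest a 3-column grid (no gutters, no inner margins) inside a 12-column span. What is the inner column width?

784 px

21c + 20·30 = 4138.5 → 21c = 3538.5 → c = 168.5 px.
12-column span = 12·168.5 + 11·30 = 2352 px.
2352 / 3 = 784 px per column.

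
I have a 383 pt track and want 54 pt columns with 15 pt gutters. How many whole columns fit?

k columns need k·54 + (k−1)·15 = k·69 − 15.
k·69 − 15 ≤ 383 → k ≤ 398 / 69 ≈ 5.77, so k = 5.

5 columns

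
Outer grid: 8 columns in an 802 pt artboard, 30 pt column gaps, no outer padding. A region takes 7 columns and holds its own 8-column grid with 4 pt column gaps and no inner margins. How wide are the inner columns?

802 − 7·30 = 592; ÷8 gives c = 74 pt.
Span of 7: 7·74 + 6·30 = 518 + 180 = 698 pt.
8 columns + 7 column gaps: 8d + 7·4 = 698.
8d = 698 − 28 = 670, so d = 83.75 pt.

83.75 pt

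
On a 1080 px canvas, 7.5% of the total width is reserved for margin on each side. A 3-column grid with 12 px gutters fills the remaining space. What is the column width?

Each margin = 7.5% of 1080 = 81 px; content = 1080 − 2·81 = 918 px.
3c + 2·12 = 918 → 3c = 894 → c = 298 px.

298 px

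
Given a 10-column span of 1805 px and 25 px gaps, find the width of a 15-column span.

1805 − 9·25 = 1580; ÷10 gives c = 158 px.
15-column span = 15·158 + 14·25 = 2720 px.

2720 px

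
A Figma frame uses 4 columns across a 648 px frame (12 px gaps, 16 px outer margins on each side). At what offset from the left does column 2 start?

Content = 648 − 2·16 = 616 px.
616 − 3·12 = 580; ÷4 gives c = 145 px.
Before column 2: the margin + 1 column + 1 gap.
Offset = 16 + 1·(145 + 12) = 16 + 157 = 173 px.

173 px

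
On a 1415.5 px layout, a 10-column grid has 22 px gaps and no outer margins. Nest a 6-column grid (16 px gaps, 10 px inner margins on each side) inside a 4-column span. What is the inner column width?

Subtracting 9 gaps of 22 leaves 1217.5 for 10 columns, so c = 121.75 px.
4-column span = 4·121.75 + 3·22 = 553 px.
Inner content = 553 − 2·10 = 533 px.
6d + 5·16 = 533 → 6d = 453 → d = 75.5 px.

75.5 px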